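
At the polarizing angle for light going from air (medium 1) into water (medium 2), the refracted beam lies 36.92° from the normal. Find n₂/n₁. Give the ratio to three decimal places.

At Brewster incidence θ_B = 90° − θ_t = 90° − 36.92° = 53.08°.
Then n₂/n₁ = tan θ_B = tan 53.08° = 1.331.

n₂/n₁ ≈ 1.331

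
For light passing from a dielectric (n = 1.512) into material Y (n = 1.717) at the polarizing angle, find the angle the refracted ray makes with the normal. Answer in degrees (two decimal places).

θ_t ≈ 41.37°

First find Brewster's angle: tan θ_B = 1.717/1.512 = 1.1356, giving θ_B = 48.63°.
At Brewster's angle the reflected and refracted rays are perpendicular, so θ_t = 90° − θ_B = 90° − 48.63° = 41.37°.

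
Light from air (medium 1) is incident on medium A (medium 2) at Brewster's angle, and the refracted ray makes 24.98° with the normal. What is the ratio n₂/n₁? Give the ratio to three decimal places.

At Brewster incidence θ_B = 90° − θ_t = 90° − 24.98° = 65.02°.
tan θ_B = n₂/n₁, so n₂/n₁ = tan 65.02° = 2.146.

n₂/n₁ ≈ 2.146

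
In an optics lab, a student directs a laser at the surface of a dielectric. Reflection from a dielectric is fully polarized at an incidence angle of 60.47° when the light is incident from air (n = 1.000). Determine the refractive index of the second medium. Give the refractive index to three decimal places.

n ≈ 1.765

Full polarization of the reflected beam means tan θ_B = n₂/n₁, where n₁ is the incident medium (air).
n₂ = n₁ tan θ_B = 1.000 × tan 60.47° = 1.765.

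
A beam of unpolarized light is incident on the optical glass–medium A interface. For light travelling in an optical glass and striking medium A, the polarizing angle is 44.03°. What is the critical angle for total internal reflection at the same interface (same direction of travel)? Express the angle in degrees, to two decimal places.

From Brewster, n₂/n₁ = tan θ_B = tan 44.03° = 0.9667.
Then sin θ_c = n₂/n₁ = 0.9667, so θ_c = arcsin 0.9667 = 75.17°.

θ_c ≈ 75.17°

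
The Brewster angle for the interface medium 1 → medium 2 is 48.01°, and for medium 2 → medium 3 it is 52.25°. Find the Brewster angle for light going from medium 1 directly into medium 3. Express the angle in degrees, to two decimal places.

n₂/n₁ = tan 48.01° = 1.1110 and n₃/n₂ = tan 52.25° = 1.2915.
n₃/n₁ = 1.4349. Then tan θ_B(1→3) = n₃/n₁, so θ_B(1→3) = arctan(1.4349) = 55.13°.

θ_B ≈ 55.13°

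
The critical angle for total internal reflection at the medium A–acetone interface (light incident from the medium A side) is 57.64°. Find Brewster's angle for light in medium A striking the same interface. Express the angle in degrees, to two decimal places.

sin θ_c = n₂/n₁, so n₂/n₁ = sin 57.64° = 0.8447.
Brewster: tan θ_B = n₂/n₁ = 0.8447.
θ_B = arctan(0.8447) = 40.19°.

θ_B ≈ 40.19°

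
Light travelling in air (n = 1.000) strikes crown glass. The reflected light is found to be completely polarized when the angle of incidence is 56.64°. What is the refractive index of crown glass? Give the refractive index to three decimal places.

n ≈ 1.519

Brewster's law: tan θ_B = n₂/n₁ (light incident in air, refracted into crown glass).
n₂ = n₁ tan θ_B = 1.000 × tan 56.64° = 1.519.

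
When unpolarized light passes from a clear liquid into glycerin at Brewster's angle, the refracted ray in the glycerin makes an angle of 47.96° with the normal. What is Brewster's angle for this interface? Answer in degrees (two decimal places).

Since the reflected and refracted rays are at right angles at the polarizing angle, θ_B + θ_t = 90°.
So θ_B = 90° − θ_t = 90° − 47.96° = 42.04°.

θ_B ≈ 42.04°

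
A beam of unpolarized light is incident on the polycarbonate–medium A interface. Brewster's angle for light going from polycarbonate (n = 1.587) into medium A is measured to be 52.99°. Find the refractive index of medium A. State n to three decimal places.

n ≈ 2.105

At Brewster's angle, tan θ_B = n₂/n₁ with n₁ on the incident side (polycarbonate) and n₂ on the transmitted side (medium A).
n₂ = n₁ tan θ_B = 1.587 × tan 52.99° = 2.105.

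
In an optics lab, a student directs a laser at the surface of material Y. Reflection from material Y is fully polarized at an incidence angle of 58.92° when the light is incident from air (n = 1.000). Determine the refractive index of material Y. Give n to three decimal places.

n ≈ 1.659

Brewster's law: tan θ_B = n₂/n₁ (light incident in air, refracted into material Y).
n₂ = n₁ tan θ_B = 1.000 × tan 58.92° = 1.659.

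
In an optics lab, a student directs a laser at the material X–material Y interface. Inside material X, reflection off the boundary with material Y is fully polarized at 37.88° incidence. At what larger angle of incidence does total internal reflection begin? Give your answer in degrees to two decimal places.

θ_c ≈ 51.07°

From Brewster, n₂/n₁ = tan θ_B = tan 37.88° = 0.7779.
Then sin θ_c = n₂/n₁ = 0.7779, so θ_c = arcsin 0.7779 = 51.07°.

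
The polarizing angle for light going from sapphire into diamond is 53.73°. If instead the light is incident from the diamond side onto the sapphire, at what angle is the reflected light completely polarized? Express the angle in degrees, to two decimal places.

tan θ_B' = n₁/n₂ = 1/tan θ_B, so θ_B' = 90° − θ_B.
θ_B' = 90° − 53.73° = 36.27°.

θ_B' ≈ 36.27°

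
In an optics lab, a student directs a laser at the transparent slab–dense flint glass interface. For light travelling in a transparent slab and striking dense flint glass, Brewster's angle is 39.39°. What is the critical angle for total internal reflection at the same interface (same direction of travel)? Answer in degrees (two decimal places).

n₂/n₁ = tan 39.39° = 0.8211; the critical angle satisfies sin θ_c = n₂/n₁.
θ_c = arcsin(0.8211) = 55.20°.

θ_c ≈ 55.20°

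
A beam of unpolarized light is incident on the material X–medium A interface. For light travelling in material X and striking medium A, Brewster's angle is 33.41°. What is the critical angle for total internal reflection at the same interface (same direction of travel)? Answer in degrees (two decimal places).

n₂/n₁ = tan 33.41° = 0.6596; the critical angle satisfies sin θ_c = n₂/n₁.
θ_c = arcsin(0.6596) = 41.27°.

θ_c ≈ 41.27°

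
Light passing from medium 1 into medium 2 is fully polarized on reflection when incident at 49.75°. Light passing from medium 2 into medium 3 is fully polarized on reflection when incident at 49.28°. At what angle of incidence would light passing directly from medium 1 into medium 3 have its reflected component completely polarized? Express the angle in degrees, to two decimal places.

Each Brewster angle gives a ratio: n₂/n₁ = tan 49.75° = 1.1812, n₃/n₂ = tan 49.28° = 1.1618.
Multiplying, n₃/n₁ = 1.1812 × 1.1618 = 1.3724, and θ_B(1→3) = arctan 1.3724 = 53.92°.

θ_B ≈ 53.92°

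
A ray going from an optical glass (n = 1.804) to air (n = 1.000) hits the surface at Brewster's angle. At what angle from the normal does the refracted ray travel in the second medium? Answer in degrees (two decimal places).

θ_B = arctan(n₂/n₁) = arctan(1.000/1.804) = 29.00°.
At Brewster's angle the reflected and refracted rays are perpendicular, so θ_t = 90° − θ_B = 90° − 29.00° = 61.00°.

θ_t ≈ 61.00°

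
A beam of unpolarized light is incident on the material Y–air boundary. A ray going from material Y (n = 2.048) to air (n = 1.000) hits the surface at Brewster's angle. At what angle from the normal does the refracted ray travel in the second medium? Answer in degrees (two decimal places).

θ_t ≈ 63.97°

First find Brewster's angle: tan θ_B = 1.000/2.048 = 0.4883, giving θ_B = 26.03°.
Since θ_B + θ_t = 90° at Brewster incidence, θ_t = 90° − 26.03° = 63.97°.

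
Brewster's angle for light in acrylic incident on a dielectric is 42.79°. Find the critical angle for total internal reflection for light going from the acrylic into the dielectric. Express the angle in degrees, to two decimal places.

θ_c ≈ 67.77°

From Brewster, n₂/n₁ = tan θ_B = tan 42.79° = 0.9257.
Then sin θ_c = n₂/n₁ = 0.9257, so θ_c = arcsin 0.9257 = 67.77°.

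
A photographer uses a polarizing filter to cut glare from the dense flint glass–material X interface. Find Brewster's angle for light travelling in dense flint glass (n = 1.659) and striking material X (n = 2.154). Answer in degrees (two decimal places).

θ_B ≈ 52.40°

The reflected p-component vanishes when tan θ_B = n₂/n₁.
tan θ_B = n₂/n₁ = 2.154/1.659 = 1.2984.
θ_B = arctan(1.2984) = 52.40°.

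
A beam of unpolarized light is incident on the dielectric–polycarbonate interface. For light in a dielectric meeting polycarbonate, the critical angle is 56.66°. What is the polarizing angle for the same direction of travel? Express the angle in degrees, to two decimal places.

θ_B ≈ 39.88°

At the critical angle sin θ_c = n₂/n₁, giving n₂/n₁ = sin 56.66° = 0.8354.
Then tan θ_B = n₂/n₁ = 0.8354, so θ_B = arctan 0.8354 = 39.88°.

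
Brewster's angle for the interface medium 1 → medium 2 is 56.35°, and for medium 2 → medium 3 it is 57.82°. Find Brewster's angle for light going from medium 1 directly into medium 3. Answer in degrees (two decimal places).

θ_B ≈ 67.27°

Each Brewster angle gives a ratio: n₂/n₁ = tan 56.35° = 1.5023, n₃/n₂ = tan 57.82° = 1.5892.
So n₃/n₁ = (n₂/n₁)(n₃/n₂) = 1.5023 × 1.5892 = 2.3874.
θ_B(1→3) = arctan(2.3874) = 67.27°.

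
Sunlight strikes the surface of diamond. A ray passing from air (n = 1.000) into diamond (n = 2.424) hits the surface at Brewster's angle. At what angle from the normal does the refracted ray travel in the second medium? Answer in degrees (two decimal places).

First find Brewster's angle: tan θ_B = 2.424/1.000 = 2.4240, giving θ_B = 67.58°.
The refracted ray is perpendicular to the reflected ray, so θ_t = 90° − θ_B = 22.42°.

θ_t ≈ 22.42°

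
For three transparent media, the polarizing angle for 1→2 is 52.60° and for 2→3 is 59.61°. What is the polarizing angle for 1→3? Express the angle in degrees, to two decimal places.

Each Brewster angle gives a ratio: n₂/n₁ = tan 52.60° = 1.3079, n₃/n₂ = tan 59.61° = 1.7051.
n₃/n₁ = 2.2302. Then tan θ_B(1→3) = n₃/n₁, so θ_B(1→3) = arctan(2.2302) = 65.85°.

θ_B ≈ 65.85°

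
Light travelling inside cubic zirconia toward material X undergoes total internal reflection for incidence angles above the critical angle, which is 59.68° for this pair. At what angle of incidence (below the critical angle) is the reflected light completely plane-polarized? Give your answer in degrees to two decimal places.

θ_B ≈ 40.80°

n₂/n₁ = sin θ_c = sin 59.68° = 0.8632.
tan θ_B equals the same ratio, so θ_B = arctan(0.8632) = 40.80°.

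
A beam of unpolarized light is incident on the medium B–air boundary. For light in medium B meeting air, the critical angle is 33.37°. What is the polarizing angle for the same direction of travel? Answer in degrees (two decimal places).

θ_B ≈ 28.81°

At the critical angle sin θ_c = n₂/n₁, giving n₂/n₁ = sin 33.37° = 0.5500.
Then tan θ_B = n₂/n₁ = 0.5500, so θ_B = arctan 0.5500 = 28.81°.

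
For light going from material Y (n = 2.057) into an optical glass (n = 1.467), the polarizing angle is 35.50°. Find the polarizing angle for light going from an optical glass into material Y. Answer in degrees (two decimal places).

θ_B' ≈ 54.50°

The two Brewster angles are complementary: θ_B' = 90° − θ_B = 90° − 35.50° = 54.50°.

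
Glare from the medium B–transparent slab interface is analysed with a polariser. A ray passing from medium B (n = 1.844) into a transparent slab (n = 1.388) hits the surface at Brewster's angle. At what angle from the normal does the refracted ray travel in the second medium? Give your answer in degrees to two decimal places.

θ_t ≈ 53.03°

First find Brewster's angle: tan θ_B = 1.388/1.844 = 0.7527, giving θ_B = 36.97°.
The refracted ray is perpendicular to the reflected ray, so θ_t = 90° − θ_B = 53.03°.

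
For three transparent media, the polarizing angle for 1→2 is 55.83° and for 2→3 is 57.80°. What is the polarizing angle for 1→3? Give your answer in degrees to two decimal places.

tan θ_B(1→2) = n₂/n₁ = tan 55.83° = 1.4731.
tan θ_B(2→3) = n₃/n₂ = tan 57.80° = 1.5880.
So n₃/n₁ = (n₂/n₁)(n₃/n₂) = 1.4731 × 1.5880 = 2.3393.
θ_B(1→3) = arctan(2.3393) = 66.85°.

θ_B ≈ 66.85°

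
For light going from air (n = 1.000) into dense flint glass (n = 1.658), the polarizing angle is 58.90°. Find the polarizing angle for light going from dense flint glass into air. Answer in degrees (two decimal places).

θ_B' ≈ 31.10°

Reversing the direction swaps n₁ and n₂, so tan θ_B' = 1/tan θ_B and θ_B' = 90° − θ_B.
Hence θ_B' = 90° − 58.90° = 31.10°.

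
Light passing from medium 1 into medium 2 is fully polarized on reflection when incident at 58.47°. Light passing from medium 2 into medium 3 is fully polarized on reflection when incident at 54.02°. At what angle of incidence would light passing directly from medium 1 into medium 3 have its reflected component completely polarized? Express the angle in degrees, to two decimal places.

θ_B ≈ 65.99°

Each Brewster angle gives a ratio: n₂/n₁ = tan 58.47° = 1.6299, n₃/n₂ = tan 54.02° = 1.3774.
Multiplying, n₃/n₁ = 1.6299 × 1.3774 = 2.2451, and θ_B(1→3) = arctan 2.2451 = 65.99°.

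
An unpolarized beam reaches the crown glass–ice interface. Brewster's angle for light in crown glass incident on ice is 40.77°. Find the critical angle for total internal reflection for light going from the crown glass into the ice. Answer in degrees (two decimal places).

θ_c ≈ 59.57°

tan θ_B = n₂/n₁ = tan 40.77° = 0.8623.
Total internal reflection: sin θ_c = n₂/n₁ = 0.8623.
θ_c = arcsin(0.8623) = 59.57°.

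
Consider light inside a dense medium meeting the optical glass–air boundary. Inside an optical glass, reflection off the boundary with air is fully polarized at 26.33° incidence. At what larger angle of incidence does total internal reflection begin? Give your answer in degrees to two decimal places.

tan θ_B = n₂/n₁ = tan 26.33° = 0.4949.
Total internal reflection: sin θ_c = n₂/n₁ = 0.4949.
θ_c = arcsin(0.4949) = 29.66°.

θ_c ≈ 29.66°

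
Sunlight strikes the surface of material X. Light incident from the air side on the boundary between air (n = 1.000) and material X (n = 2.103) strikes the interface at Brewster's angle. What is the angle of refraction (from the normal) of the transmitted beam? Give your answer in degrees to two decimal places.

θ_B = arctan(n₂/n₁) = arctan(2.103/1.000) = 64.57°.
At Brewster's angle the reflected and refracted rays are perpendicular, so θ_t = 90° − θ_B = 90° − 64.57° = 25.43°.

θ_t ≈ 25.43°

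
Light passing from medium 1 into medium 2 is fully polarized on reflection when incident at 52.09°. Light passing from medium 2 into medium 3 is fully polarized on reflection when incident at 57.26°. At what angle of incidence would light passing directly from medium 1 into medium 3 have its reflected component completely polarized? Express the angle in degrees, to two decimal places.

θ_B ≈ 63.40°

n₂/n₁ = tan 52.09° = 1.2841 and n₃/n₂ = tan 57.26° = 1.5553.
n₃/n₁ = 1.9971. Then tan θ_B(1→3) = n₃/n₁, so θ_B(1→3) = arctan(1.9971) = 63.40°.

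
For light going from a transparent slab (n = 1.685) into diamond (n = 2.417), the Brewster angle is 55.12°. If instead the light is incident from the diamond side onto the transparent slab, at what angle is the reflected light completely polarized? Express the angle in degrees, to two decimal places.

Reversing the direction swaps n₁ and n₂, so tan θ_B' = 1/tan θ_B and θ_B' = 90° − θ_B.
Hence θ_B' = 90° − 55.12° = 34.88°.

θ_B' ≈ 34.88°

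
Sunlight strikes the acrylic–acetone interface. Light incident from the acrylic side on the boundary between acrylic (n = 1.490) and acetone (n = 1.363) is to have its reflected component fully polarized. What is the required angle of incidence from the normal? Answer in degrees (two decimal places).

θ_B ≈ 42.45°

tan θ_B = n₂/n₁ = 1.363/1.490 = 0.9148.
θ_B = arctan(0.9148) = 42.45°.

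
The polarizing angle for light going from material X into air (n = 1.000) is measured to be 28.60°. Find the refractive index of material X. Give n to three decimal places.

n ≈ 1.834

Brewster's law: tan θ_B = n₂/n₁ (light incident in material X, refracted into air).
n₁ = n₂ / tan θ_B = 1.000 / tan 28.60° = 1.834.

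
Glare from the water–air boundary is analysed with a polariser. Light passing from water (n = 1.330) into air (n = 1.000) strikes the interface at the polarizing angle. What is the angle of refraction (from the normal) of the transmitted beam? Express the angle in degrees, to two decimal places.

θ_t ≈ 53.06°

First find Brewster's angle: tan θ_B = 1.000/1.330 = 0.7519, giving θ_B = 36.94°.
Since θ_B + θ_t = 90° at Brewster incidence, θ_t = 90° − 36.94° = 53.06°.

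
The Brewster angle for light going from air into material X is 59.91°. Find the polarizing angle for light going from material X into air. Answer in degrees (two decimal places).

The two Brewster angles are complementary: θ_B' = 90° − θ_B = 90° − 59.91° = 30.09°.

θ_B' ≈ 30.09°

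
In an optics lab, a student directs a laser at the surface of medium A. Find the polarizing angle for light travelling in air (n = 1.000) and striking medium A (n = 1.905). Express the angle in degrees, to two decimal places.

tan θ_B = n₂/n₁ = 1.905/1.000 = 1.9050. Taking the arctangent, θ_B = 62.30°.

θ_B ≈ 62.30°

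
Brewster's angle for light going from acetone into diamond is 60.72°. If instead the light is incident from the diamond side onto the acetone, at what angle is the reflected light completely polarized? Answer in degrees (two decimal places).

θ_B' ≈ 29.28°

Reversing the direction swaps n₁ and n₂, so tan θ_B' = 1/tan θ_B and θ_B' = 90° − θ_B.
Hence θ_B' = 90° − 60.72° = 29.28°.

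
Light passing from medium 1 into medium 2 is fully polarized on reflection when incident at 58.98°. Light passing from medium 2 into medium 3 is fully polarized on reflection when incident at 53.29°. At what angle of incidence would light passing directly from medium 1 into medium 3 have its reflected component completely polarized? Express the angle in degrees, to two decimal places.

tan θ_B(1→2) = n₂/n₁ = tan 58.98° = 1.6630.
tan θ_B(2→3) = n₃/n₂ = tan 53.29° = 1.3411.
Multiplying, n₃/n₁ = 1.6630 × 1.3411 = 2.2302, and θ_B(1→3) = arctan 2.2302 = 65.85°.

θ_B ≈ 65.85°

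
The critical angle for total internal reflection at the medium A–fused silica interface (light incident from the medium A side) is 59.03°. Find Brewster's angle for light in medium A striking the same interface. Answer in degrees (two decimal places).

n₂/n₁ = sin θ_c = sin 59.03° = 0.8574.
tan θ_B equals the same ratio, so θ_B = arctan(0.8574) = 40.61°.

θ_B ≈ 40.61°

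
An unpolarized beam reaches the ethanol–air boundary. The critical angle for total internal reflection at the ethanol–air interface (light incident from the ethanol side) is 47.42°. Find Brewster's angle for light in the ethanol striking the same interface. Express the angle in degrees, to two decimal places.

At the critical angle sin θ_c = n₂/n₁, giving n₂/n₁ = sin 47.42° = 0.7363.
Then tan θ_B = n₂/n₁ = 0.7363, so θ_B = arctan 0.7363 = 36.37°.

θ_B ≈ 36.37°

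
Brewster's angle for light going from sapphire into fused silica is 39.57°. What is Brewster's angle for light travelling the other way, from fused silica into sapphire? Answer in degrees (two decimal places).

The two Brewster angles are complementary: θ_B' = 90° − θ_B = 90° − 39.57° = 50.43°.

θ_B' ≈ 50.43°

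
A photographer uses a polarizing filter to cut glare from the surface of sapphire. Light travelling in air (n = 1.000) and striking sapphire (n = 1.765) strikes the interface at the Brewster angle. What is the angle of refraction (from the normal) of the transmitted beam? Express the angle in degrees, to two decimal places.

θ_t ≈ 29.53°

tan θ_B = n₂/n₁ = 1.765/1.000 = 1.7650, so θ_B = 60.47°.
The refracted ray is perpendicular to the reflected ray, so θ_t = 90° − θ_B = 29.53°.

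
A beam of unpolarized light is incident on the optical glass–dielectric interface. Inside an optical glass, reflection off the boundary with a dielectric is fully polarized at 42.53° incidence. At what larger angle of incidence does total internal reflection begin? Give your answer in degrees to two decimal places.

tan θ_B = n₂/n₁ = tan 42.53° = 0.9173.
Total internal reflection: sin θ_c = n₂/n₁ = 0.9173.
θ_c = arcsin(0.9173) = 66.53°.

θ_c ≈ 66.53°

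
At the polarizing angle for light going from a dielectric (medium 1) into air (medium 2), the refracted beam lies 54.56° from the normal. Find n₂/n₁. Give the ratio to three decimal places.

At Brewster incidence θ_B = 90° − θ_t = 90° − 54.56° = 35.44°.
tan θ_B = n₂/n₁, so n₂/n₁ = tan 35.44° = 0.712.

n₂/n₁ ≈ 0.712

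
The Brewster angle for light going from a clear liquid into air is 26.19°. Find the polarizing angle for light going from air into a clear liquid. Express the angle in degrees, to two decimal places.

θ_B' ≈ 63.81°

Reversing the direction swaps n₁ and n₂, so tan θ_B' = 1/tan θ_B and θ_B' = 90° − θ_B.
Hence θ_B' = 90° − 26.19° = 63.81°.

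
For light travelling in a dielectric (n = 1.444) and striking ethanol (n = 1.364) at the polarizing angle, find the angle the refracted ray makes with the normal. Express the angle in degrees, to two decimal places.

First find Brewster's angle: tan θ_B = 1.364/1.444 = 0.9446, giving θ_B = 43.37°.
Since θ_B + θ_t = 90° at Brewster incidence, θ_t = 90° − 43.37° = 46.63°.

θ_t ≈ 46.63°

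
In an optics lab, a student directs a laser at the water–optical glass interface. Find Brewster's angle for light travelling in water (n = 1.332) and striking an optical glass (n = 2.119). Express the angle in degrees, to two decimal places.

Here n₂/n₁ = 2.119/1.332 = 1.5908, and Brewster's law gives tan θ_B = n₂/n₁.
So θ_B = arctan 1.5908 = 57.85°.

θ_B ≈ 57.85°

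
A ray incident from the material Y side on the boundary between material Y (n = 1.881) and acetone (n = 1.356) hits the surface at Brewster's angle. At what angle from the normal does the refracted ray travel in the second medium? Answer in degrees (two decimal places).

θ_t ≈ 54.21°

First find Brewster's angle: tan θ_B = 1.356/1.881 = 0.7209, giving θ_B = 35.79°.
At Brewster's angle the reflected and refracted rays are perpendicular, so θ_t = 90° − θ_B = 90° − 35.79° = 54.21°.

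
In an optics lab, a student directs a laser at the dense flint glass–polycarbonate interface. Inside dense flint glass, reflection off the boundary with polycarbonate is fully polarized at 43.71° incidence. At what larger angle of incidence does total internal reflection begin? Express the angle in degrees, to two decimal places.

From Brewster, n₂/n₁ = tan θ_B = tan 43.71° = 0.9560.
Then sin θ_c = n₂/n₁ = 0.9560, so θ_c = arcsin 0.9560 = 72.93°.

θ_c ≈ 72.93°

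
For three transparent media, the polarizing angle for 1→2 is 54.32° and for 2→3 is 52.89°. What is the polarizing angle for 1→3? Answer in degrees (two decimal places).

n₂/n₁ = tan 54.32° = 1.3927 and n₃/n₂ = tan 52.89° = 1.3218.
n₃/n₁ = 1.8408. Then tan θ_B(1→3) = n₃/n₁, so θ_B(1→3) = arctan(1.8408) = 61.49°.

θ_B ≈ 61.49°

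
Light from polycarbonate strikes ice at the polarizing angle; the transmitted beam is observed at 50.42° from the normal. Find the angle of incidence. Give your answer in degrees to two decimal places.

Brewster's condition makes the reflected and refracted beams perpendicular: θ_B + θ_t = 90°.
So θ_B = 90° − θ_t = 90° − 50.42° = 39.58°.

θ_B ≈ 39.58°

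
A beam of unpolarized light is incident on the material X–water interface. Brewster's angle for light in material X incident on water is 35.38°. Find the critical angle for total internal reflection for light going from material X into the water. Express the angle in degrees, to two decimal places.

θ_c ≈ 45.25°

tan θ_B = n₂/n₁ = tan 35.38° = 0.7101.
Total internal reflection: sin θ_c = n₂/n₁ = 0.7101.
θ_c = arcsin(0.7101) = 45.25°.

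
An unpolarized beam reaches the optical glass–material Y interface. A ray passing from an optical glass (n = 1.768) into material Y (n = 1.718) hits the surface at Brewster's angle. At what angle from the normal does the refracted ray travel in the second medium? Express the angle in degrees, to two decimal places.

θ_t ≈ 45.82°

θ_B = arctan(n₂/n₁) = arctan(1.718/1.768) = 44.18°.
At Brewster's angle the reflected and refracted rays are perpendicular, so θ_t = 90° − θ_B = 90° − 44.18° = 45.82°.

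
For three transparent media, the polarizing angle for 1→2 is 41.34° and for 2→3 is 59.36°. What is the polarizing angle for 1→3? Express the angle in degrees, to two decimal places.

Each Brewster angle gives a ratio: n₂/n₁ = tan 41.34° = 0.8798, n₃/n₂ = tan 59.36° = 1.6882.
Multiplying, n₃/n₁ = 0.8798 × 1.6882 = 1.4852, and θ_B(1→3) = arctan 1.4852 = 56.05°.

θ_B ≈ 56.05°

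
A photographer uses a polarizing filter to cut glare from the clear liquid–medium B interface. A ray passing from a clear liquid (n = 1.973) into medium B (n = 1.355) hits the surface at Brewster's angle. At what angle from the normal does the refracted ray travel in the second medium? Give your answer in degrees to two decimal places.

θ_t ≈ 55.52°

First find Brewster's angle: tan θ_B = 1.355/1.973 = 0.6868, giving θ_B = 34.48°.
At Brewster's angle the reflected and refracted rays are perpendicular, so θ_t = 90° − θ_B = 90° − 34.48° = 55.52°.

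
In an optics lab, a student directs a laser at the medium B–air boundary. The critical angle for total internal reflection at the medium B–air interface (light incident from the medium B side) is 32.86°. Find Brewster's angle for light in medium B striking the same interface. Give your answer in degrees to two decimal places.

θ_B ≈ 28.48°

At the critical angle sin θ_c = n₂/n₁, giving n₂/n₁ = sin 32.86° = 0.5426.
Then tan θ_B = n₂/n₁ = 0.5426, so θ_B = arctan 0.5426 = 28.48°.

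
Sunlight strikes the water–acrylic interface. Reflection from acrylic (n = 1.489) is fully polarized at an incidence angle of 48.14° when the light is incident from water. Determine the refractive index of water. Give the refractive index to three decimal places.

n ≈ 1.334

Brewster's law: tan θ_B = n₂/n₁ (light incident in water, refracted into acrylic).
n₁ = n₂ / tan θ_B = 1.489 / tan 48.14° = 1.334.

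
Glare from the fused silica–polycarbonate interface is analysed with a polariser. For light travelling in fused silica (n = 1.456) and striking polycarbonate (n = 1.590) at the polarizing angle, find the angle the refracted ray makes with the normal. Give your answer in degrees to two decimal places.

θ_t ≈ 42.48°

tan θ_B = n₂/n₁ = 1.590/1.456 = 1.0920, so θ_B = 47.52°.
Since θ_B + θ_t = 90° at Brewster incidence, θ_t = 90° − 47.52° = 42.48°.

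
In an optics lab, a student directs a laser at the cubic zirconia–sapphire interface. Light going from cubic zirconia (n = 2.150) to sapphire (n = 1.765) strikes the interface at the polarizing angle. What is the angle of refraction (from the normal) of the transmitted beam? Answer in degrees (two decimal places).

First find Brewster's angle: tan θ_B = 1.765/2.150 = 0.8209, giving θ_B = 39.38°.
Since θ_B + θ_t = 90° at Brewster incidence, θ_t = 90° − 39.38° = 50.62°.

θ_t ≈ 50.62°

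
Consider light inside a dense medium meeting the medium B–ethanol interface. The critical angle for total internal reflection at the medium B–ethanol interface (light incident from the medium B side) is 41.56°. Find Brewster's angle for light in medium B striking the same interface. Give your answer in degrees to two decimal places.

sin θ_c = n₂/n₁, so n₂/n₁ = sin 41.56° = 0.6634.
Brewster: tan θ_B = n₂/n₁ = 0.6634.
θ_B = arctan(0.6634) = 33.56°.

θ_B ≈ 33.56°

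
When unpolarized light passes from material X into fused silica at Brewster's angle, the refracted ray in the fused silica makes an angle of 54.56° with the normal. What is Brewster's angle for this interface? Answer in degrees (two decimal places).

θ_B ≈ 35.44°

Brewster's condition makes the reflected and refracted beams perpendicular: θ_B + θ_t = 90°.
θ_B = 90° − 54.56° = 35.44°.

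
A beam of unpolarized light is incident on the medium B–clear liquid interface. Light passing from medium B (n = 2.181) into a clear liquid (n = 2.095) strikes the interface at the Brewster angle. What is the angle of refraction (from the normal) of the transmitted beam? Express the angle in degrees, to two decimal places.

First find Brewster's angle: tan θ_B = 2.095/2.181 = 0.9606, giving θ_B = 43.85°.
The refracted ray is perpendicular to the reflected ray, so θ_t = 90° − θ_B = 46.15°.

θ_t ≈ 46.15°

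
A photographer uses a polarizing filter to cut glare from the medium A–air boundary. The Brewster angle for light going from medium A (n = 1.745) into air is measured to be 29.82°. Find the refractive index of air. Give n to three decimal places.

At the Brewster angle, tan θ_B = n₂/n₁ with n₁ on the incident side (medium A) and n₂ on the transmitted side (air).
n₂ = n₁ tan θ_B = 1.745 × tan 29.82° = 1.000.

n ≈ 1.000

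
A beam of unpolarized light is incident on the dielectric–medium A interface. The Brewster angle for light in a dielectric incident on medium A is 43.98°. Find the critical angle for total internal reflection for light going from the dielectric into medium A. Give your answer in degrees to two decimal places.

θ_c ≈ 74.80°

n₂/n₁ = tan 43.98° = 0.9650; the critical angle satisfies sin θ_c = n₂/n₁.
θ_c = arcsin(0.9650) = 74.80°.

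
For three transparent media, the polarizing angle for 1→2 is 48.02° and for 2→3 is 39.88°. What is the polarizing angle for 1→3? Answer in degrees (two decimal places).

n₂/n₁ = tan 48.02° = 1.1114 and n₃/n₂ = tan 39.88° = 0.8355.
n₃/n₁ = 0.9286. Then tan θ_B(1→3) = n₃/n₁, so θ_B(1→3) = arctan(0.9286) = 42.88°.

θ_B ≈ 42.88°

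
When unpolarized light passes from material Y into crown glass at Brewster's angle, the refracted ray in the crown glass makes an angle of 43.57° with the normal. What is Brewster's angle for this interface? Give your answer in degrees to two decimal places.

Brewster's condition makes the reflected and refracted beams perpendicular: θ_B + θ_t = 90°.
θ_B = 90° − 43.57° = 46.43°.

θ_B ≈ 46.43°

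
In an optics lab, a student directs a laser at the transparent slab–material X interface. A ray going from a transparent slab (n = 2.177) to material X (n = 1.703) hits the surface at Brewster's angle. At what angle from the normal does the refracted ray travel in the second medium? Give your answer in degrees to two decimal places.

tan θ_B = n₂/n₁ = 1.703/2.177 = 0.7823, so θ_B = 38.03°.
Since θ_B + θ_t = 90° at Brewster incidence, θ_t = 90° − 38.03° = 51.97°.

θ_t ≈ 51.97°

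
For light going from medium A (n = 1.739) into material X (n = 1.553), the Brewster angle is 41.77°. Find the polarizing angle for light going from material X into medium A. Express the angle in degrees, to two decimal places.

θ_B' ≈ 48.23°

The two Brewster angles are complementary: θ_B' = 90° − θ_B = 90° − 41.77° = 48.23°.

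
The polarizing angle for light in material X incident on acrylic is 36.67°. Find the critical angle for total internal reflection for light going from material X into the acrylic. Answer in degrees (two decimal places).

n₂/n₁ = tan 36.67° = 0.7446; the critical angle satisfies sin θ_c = n₂/n₁.
θ_c = arcsin(0.7446) = 48.12°.

θ_c ≈ 48.12°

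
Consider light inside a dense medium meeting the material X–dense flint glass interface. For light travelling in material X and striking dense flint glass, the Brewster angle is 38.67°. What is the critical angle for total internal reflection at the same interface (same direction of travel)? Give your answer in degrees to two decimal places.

θ_c ≈ 53.16°

From Brewster, n₂/n₁ = tan θ_B = tan 38.67° = 0.8003.
Then sin θ_c = n₂/n₁ = 0.8003, so θ_c = arcsin 0.8003 = 53.16°.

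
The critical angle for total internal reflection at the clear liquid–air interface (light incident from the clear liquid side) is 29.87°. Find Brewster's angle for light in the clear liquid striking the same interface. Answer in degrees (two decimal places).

θ_B ≈ 26.47°

At the critical angle sin θ_c = n₂/n₁, giving n₂/n₁ = sin 29.87° = 0.4980.
Then tan θ_B = n₂/n₁ = 0.4980, so θ_B = arctan 0.4980 = 26.47°.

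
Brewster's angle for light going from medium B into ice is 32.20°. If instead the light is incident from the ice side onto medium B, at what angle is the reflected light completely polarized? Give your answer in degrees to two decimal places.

θ_B' ≈ 57.80°

Reversing the direction swaps n₁ and n₂, so tan θ_B' = 1/tan θ_B and θ_B' = 90° − θ_B.
Hence θ_B' = 90° − 32.20° = 57.80°.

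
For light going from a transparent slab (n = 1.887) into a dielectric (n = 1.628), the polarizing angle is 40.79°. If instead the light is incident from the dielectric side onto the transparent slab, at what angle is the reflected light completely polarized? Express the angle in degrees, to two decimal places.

tan θ_B' = n₁/n₂ = 1/tan θ_B, so θ_B' = 90° − θ_B.
θ_B' = 90° − 40.79° = 49.21°.

θ_B' ≈ 49.21°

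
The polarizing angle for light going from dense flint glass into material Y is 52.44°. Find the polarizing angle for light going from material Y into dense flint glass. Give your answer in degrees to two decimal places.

θ_B' ≈ 37.56°

tan θ_B' = n₁/n₂ = 1/tan θ_B, so θ_B' = 90° − θ_B.
θ_B' = 90° − 52.44° = 37.56°.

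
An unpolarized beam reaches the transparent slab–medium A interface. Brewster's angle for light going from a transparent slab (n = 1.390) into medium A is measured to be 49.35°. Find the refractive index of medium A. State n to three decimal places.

n ≈ 1.619

Brewster's law: tan θ_B = n₂/n₁ (light incident in a transparent slab, refracted into medium A).
n₂ = n₁ tan θ_B = 1.390 × tan 49.35° = 1.619.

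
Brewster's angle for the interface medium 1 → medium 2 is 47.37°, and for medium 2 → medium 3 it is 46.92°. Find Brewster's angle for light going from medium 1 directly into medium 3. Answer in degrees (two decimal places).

Each Brewster angle gives a ratio: n₂/n₁ = tan 47.37° = 1.0863, n₃/n₂ = tan 46.92° = 1.0694.
n₃/n₁ = 1.1617. Then tan θ_B(1→3) = n₃/n₁, so θ_B(1→3) = arctan(1.1617) = 49.28°.

θ_B ≈ 49.28°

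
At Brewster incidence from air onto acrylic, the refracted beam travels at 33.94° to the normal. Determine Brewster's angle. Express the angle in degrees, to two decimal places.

θ_B ≈ 56.06°

Since the reflected and refracted rays are at right angles at the polarizing angle, θ_B + θ_t = 90°.
θ_B = 90° − 33.94° = 56.06°.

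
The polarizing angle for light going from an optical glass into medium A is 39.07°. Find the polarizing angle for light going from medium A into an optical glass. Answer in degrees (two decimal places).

θ_B' ≈ 50.93°

Reversing the direction swaps n₁ and n₂, so tan θ_B' = 1/tan θ_B and θ_B' = 90° − θ_B.
Hence θ_B' = 90° − 39.07° = 50.93°.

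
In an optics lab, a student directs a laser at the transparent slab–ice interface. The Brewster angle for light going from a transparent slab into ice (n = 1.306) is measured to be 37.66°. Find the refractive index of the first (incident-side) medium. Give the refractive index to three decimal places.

n ≈ 1.692

Full polarization of the reflected beam means tan θ_B = n₂/n₁, where n₁ is the incident medium (a transparent slab).
n₁ = n₂ / tan θ_B = 1.306 / tan 37.66° = 1.692.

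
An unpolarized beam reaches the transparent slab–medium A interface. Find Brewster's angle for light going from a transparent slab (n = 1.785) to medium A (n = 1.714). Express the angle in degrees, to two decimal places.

Here n₂/n₁ = 1.714/1.785 = 0.9602, and Brewster's law gives tan θ_B = n₂/n₁.
θ_B = arctan(0.9602) = 43.84°.

θ_B ≈ 43.84°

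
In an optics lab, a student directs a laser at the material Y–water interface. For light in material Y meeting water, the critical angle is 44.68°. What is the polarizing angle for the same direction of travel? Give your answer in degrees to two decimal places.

θ_B ≈ 35.11°

At the critical angle sin θ_c = n₂/n₁, giving n₂/n₁ = sin 44.68° = 0.7031.
Then tan θ_B = n₂/n₁ = 0.7031, so θ_B = arctan 0.7031 = 35.11°.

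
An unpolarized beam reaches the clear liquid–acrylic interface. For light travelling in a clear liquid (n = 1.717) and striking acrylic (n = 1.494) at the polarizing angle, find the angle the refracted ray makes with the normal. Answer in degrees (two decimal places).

tan θ_B = n₂/n₁ = 1.494/1.717 = 0.8701, so θ_B = 41.03°.
Since θ_B + θ_t = 90° at Brewster incidence, θ_t = 90° − 41.03° = 48.97°.

θ_t ≈ 48.97°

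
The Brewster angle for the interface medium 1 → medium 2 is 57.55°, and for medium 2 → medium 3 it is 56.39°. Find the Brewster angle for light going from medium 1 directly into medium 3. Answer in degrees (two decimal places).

n₂/n₁ = tan 57.55° = 1.5727 and n₃/n₂ = tan 56.39° = 1.5046.
So n₃/n₁ = (n₂/n₁)(n₃/n₂) = 1.5727 × 1.5046 = 2.3662.
θ_B(1→3) = arctan(2.3662) = 67.09°.

θ_B ≈ 67.09°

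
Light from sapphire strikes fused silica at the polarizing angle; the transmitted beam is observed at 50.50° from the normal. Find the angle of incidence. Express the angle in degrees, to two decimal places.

θ_B ≈ 39.50°

Since the reflected and refracted rays are at right angles at the polarizing angle, θ_B + θ_t = 90°.
So θ_B = 90° − θ_t = 90° − 50.50° = 39.50°.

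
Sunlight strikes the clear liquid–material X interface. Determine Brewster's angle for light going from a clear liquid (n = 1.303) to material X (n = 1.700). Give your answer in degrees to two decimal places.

θ_B ≈ 52.53°

Brewster's condition: tan θ_B = n₂/n₁ = 1.700/1.303 = 1.3047.
So θ_B = arctan 1.3047 = 52.53°.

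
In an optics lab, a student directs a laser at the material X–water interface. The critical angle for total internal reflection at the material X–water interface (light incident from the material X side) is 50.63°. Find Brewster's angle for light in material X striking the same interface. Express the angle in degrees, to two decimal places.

θ_B ≈ 37.71°

sin θ_c = n₂/n₁, so n₂/n₁ = sin 50.63° = 0.7731.
Brewster: tan θ_B = n₂/n₁ = 0.7731.
θ_B = arctan(0.7731) = 37.71°.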